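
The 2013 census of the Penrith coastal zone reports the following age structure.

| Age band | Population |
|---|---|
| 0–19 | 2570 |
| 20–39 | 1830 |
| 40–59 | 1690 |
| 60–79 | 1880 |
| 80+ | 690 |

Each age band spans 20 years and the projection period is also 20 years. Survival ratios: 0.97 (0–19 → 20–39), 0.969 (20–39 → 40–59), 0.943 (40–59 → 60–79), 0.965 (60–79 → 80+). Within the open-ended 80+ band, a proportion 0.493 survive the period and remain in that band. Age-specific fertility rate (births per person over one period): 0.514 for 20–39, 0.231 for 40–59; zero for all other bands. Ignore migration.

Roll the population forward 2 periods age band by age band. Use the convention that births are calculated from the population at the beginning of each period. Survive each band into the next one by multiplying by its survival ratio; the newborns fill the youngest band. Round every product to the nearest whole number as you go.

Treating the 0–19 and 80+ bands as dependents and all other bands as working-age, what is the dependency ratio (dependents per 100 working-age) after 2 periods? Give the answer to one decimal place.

79.8

Period 1:
Births: 1830 × 0.514 = 941, 1690 × 0.231 = 390 → 1331
20–39: 2570 × 0.97 = 2493
40–59: 1830 × 0.969 = 1773
60–79: 1690 × 0.943 = 1594
80+: 1880 × 0.965 + 690 × 0.493 = 1814 + 340 = 2154
→ [1331, 2493, 1773, 1594, 2154]
Period 2:
Births: 2493 × 0.514 = 1281, 1773 × 0.231 = 410 → 1691
20–39: 1331 × 0.97 = 1291
40–59: 2493 × 0.969 = 2416
60–79: 1773 × 0.943 = 1672
80+: 1594 × 0.965 + 2154 × 0.493 = 1538 + 1062 = 2600
→ [1691, 1291, 2416, 1672, 2600]
Dependents (band 0–19 + band 80+) = 1691 + 2600 = 4291; working-age = 5379; ratio = 4291/5379 × 100 = 79.8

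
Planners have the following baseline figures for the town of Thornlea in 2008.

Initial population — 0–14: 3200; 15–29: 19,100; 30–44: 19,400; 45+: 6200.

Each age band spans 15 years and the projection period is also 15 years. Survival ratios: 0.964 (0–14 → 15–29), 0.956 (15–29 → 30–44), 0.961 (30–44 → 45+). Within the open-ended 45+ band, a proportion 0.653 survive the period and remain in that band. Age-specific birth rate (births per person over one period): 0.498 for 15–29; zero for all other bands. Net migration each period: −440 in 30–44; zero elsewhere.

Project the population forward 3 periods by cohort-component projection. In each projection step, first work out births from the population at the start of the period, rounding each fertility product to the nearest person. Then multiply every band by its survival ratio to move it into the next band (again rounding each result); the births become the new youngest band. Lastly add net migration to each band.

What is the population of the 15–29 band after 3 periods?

1481

Numbering the bands 1..4 from youngest to oldest:
Period 1:
Births: 19100 × 0.498 = 9512
Band 2: 3200 × 0.964 = 3085
Band 3: 19100 × 0.956 = 18260
Band 4: 19400 × 0.961 + 6200 × 0.653 = 18643 + 4049 = 22692
Net migration: Band 3 − 440 → 17820
End of period: [9512, 3085, 17820, 22692]
Period 2:
Births: 3085 × 0.498 = 1536
Band 2: 9512 × 0.964 = 9170
Band 3: 3085 × 0.956 = 2949
Band 4: 17820 × 0.961 + 22692 × 0.653 = 17125 + 14818 = 31943
Net migration: Band 3 − 440 → 2509
End of period: [1536, 9170, 2509, 31943]
Period 3:
Births: 9170 × 0.498 = 4567
Band 2: 1536 × 0.964 = 1481
Band 3: 9170 × 0.956 = 8767
Band 4: 2509 × 0.961 + 31943 × 0.653 = 2411 + 20859 = 23270
Net migration: Band 3 − 440 → 8327
End of period: [4567, 1481, 8327, 23270]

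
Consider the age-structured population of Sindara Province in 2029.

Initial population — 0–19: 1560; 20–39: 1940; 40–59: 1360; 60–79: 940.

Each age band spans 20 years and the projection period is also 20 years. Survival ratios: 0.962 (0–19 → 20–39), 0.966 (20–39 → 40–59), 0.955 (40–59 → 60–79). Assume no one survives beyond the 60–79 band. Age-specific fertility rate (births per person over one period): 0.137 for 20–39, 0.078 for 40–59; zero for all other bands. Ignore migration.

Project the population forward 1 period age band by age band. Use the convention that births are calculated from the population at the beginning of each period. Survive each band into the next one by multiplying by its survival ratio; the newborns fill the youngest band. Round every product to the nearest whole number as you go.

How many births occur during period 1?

372

Numbering the bands 1..4 from youngest to oldest:
Period 1:
Births: 1940 × 0.137 = 266, 1360 × 0.078 = 106 → total 372
Band 2: 1560 × 0.962 = 1501
Band 3: 1940 × 0.966 = 1874
Band 4: 1360 × 0.955 = 1299
→ [372, 1501, 1874, 1299]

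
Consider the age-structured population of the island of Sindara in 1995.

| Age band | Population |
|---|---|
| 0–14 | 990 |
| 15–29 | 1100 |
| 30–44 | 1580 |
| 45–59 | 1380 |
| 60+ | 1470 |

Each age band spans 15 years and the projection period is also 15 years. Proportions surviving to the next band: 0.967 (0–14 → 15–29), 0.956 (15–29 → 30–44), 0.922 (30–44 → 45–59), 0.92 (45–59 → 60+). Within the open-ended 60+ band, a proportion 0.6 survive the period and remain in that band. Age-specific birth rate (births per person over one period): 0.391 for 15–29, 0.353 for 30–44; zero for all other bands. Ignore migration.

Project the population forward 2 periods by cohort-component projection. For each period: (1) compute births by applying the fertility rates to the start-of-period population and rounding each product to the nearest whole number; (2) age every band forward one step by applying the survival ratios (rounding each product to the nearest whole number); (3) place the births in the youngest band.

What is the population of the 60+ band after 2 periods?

2631

Period 1:
Births: 1100 × 0.391 = 430 ; 1580 × 0.353 = 558 — total 988
15–29: 990 × 0.967 = 957
30–44: 1100 × 0.956 = 1052
45–59: 1580 × 0.922 = 1457
60+: 1380 × 0.92 + 1470 × 0.6 = 1270 + 882 = 2152
→ [988, 957, 1052, 1457, 2152]
Period 2:
Births: 957 × 0.391 = 374 ; 1052 × 0.353 = 371 — total 745
15–29: 988 × 0.967 = 955
30–44: 957 × 0.956 = 915
45–59: 1052 × 0.922 = 970
60+: 1457 × 0.92 + 2152 × 0.6 = 1340 + 1291 = 2631
→ [745, 955, 915, 970, 2631]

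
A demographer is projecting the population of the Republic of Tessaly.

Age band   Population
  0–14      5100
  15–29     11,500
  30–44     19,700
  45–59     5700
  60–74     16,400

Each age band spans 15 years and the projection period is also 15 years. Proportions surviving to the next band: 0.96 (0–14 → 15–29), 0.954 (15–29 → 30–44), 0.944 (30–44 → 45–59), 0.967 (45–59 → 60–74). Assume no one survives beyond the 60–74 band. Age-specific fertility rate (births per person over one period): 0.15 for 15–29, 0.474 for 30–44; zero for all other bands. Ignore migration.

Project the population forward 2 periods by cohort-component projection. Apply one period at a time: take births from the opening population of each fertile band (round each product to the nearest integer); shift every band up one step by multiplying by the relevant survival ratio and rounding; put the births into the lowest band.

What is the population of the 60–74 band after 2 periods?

Numbering the bands 1..5 from youngest to oldest:
After projecting period 1:
Births: 11500 × 0.15 = 1725 ; 19700 × 0.474 = 9338 → total 11063
Band 2: 5100 × 0.96 = 4896
Band 3: 11500 × 0.954 = 10971
Band 4: 19700 × 0.944 = 18597
Band 5: 5700 × 0.967 = 5512
Giving 11063 / 4896 / 10971 / 18597 / 5512.
After projecting period 2:
Births: 4896 × 0.15 = 734 ; 10971 × 0.474 = 5200 → total 5934
Band 2: 11063 × 0.96 = 10620
Band 3: 4896 × 0.954 = 4671
Band 4: 10971 × 0.944 = 10357
Band 5: 18597 × 0.967 = 17983
Giving 5934 / 10620 / 4671 / 10357 / 17983.

17983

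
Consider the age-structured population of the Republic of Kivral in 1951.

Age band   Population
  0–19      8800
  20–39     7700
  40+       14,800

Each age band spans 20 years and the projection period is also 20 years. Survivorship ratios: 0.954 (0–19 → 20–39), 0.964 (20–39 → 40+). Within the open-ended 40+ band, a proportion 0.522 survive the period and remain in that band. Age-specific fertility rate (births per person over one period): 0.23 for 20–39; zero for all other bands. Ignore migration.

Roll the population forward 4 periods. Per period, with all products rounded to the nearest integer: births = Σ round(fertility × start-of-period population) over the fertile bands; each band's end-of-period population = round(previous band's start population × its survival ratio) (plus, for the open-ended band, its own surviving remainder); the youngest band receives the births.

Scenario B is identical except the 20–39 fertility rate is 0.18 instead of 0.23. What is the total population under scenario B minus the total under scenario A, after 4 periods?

[period 1]
Births: 7700 × 0.23 = 1771
20–39: 8800 × 0.954 = 8395
40+: 7700 × 0.964 + 14800 × 0.522 = 7423 + 7726 = 15149
Population now: 0–19=1771, 20–39=8395, 40+=15149
[period 2]
Births: 8395 × 0.23 = 1931
20–39: 1771 × 0.954 = 1690
40+: 8395 × 0.964 + 15149 × 0.522 = 8093 + 7908 = 16001
Population now: 0–19=1931, 20–39=1690, 40+=16001
[period 3]
Births: 1690 × 0.23 = 389
20–39: 1931 × 0.954 = 1842
40+: 1690 × 0.964 + 16001 × 0.522 = 1629 + 8353 = 9982
Population now: 0–19=389, 20–39=1842, 40+=9982
[period 4]
Births: 1842 × 0.23 = 424
20–39: 389 × 0.954 = 371
40+: 1842 × 0.964 + 9982 × 0.522 = 1776 + 5211 = 6987
Population now: 0–19=424, 20–39=371, 40+=6987
Scenario A total after 4 periods: 7782
Scenario B projection —
[period 1]
Births: 7700 × 0.18 = 1386
20–39: 8800 × 0.954 = 8395
40+: 7700 × 0.964 + 14800 × 0.522 = 7423 + 7726 = 15149
Population now: 0–19=1386, 20–39=8395, 40+=15149
[period 2]
Births: 8395 × 0.18 = 1511
20–39: 1386 × 0.954 = 1322
40+: 8395 × 0.964 + 15149 × 0.522 = 8093 + 7908 = 16001
Population now: 0–19=1511, 20–39=1322, 40+=16001
[period 3]
Births: 1322 × 0.18 = 238
20–39: 1511 × 0.954 = 1441
40+: 1322 × 0.964 + 16001 × 0.522 = 1274 + 8353 = 9627
Population now: 0–19=238, 20–39=1441, 40+=9627
[period 4]
Births: 1441 × 0.18 = 259
20–39: 238 × 0.954 = 227
40+: 1441 × 0.964 + 9627 × 0.522 = 1389 + 5025 = 6414
Population now: 0–19=259, 20–39=227, 40+=6414
Scenario B total after 4 periods: 6900
Difference B − A = 6900 − 7782 = -882

-882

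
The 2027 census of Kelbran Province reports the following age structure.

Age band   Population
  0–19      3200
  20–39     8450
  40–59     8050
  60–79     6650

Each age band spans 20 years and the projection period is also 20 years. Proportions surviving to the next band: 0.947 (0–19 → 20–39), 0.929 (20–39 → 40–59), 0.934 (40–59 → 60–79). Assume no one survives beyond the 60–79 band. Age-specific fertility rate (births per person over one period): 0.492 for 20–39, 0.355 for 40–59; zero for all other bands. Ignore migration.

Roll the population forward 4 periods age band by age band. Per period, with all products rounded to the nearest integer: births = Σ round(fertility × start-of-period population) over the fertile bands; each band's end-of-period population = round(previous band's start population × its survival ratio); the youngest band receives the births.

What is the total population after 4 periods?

— Period 1 —
Births: 8450 × 0.492 = 4157, 8050 × 0.355 = 2858 → 7015
20–39: 3200 × 0.947 = 3030
40–59: 8450 × 0.929 = 7850
60–79: 8050 × 0.934 = 7519
→ [7015, 3030, 7850, 7519]
— Period 2 —
Births: 3030 × 0.492 = 1491, 7850 × 0.355 = 2787 → 4278
20–39: 7015 × 0.947 = 6643
40–59: 3030 × 0.929 = 2815
60–79: 7850 × 0.934 = 7332
→ [4278, 6643, 2815, 7332]
— Period 3 —
Births: 6643 × 0.492 = 3268, 2815 × 0.355 = 999 → 4267
20–39: 4278 × 0.947 = 4051
40–59: 6643 × 0.929 = 6171
60–79: 2815 × 0.934 = 2629
→ [4267, 4051, 6171, 2629]
— Period 4 —
Births: 4051 × 0.492 = 1993, 6171 × 0.355 = 2191 → 4184
20–39: 4267 × 0.947 = 4041
40–59: 4051 × 0.929 = 3763
60–79: 6171 × 0.934 = 5764
→ [4184, 4041, 3763, 5764]
Total after period 4: 4184 + 4041 + 3763 + 5764 = 17752

17752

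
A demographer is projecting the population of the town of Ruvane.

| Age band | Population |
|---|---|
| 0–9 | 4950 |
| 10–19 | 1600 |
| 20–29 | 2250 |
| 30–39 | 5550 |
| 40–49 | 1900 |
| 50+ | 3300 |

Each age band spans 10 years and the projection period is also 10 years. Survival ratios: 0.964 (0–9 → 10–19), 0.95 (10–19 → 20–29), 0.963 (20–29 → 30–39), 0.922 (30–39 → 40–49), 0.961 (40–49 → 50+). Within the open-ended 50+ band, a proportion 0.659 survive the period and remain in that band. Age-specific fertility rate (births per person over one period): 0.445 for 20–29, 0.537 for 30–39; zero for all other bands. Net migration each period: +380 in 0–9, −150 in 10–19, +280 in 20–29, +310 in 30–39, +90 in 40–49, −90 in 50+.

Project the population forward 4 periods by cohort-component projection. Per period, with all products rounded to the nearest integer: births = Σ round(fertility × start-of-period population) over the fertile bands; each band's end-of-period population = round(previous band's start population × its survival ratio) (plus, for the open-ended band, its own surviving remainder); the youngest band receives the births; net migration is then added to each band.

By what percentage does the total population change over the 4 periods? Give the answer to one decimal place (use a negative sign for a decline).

Numbering the bands 1..6 from youngest to oldest:
[period 1]
Births: 2250 × 0.445 = 1001 ; 5550 × 0.537 = 2980 — total 3981
Band 2: 4950 × 0.964 = 4772
Band 3: 1600 × 0.95 = 1520
Band 4: 2250 × 0.963 = 2167
Band 5: 5550 × 0.922 = 5117
Band 6: 1900 × 0.961 + 3300 × 0.659 = 1826 + 2175 = 4001
Net migration: Band 1 + 380 → 4361; Band 2 − 150 → 4622; Band 3 + 280 → 1800; Band 4 + 310 → 2477; Band 5 + 90 → 5207; Band 6 − 90 → 3911
Giving 4361 / 4622 / 1800 / 2477 / 5207 / 3911.
[period 2]
Births: 1800 × 0.445 = 801 ; 2477 × 0.537 = 1330 — total 2131
Band 2: 4361 × 0.964 = 4204
Band 3: 4622 × 0.95 = 4391
Band 4: 1800 × 0.963 = 1733
Band 5: 2477 × 0.922 = 2284
Band 6: 5207 × 0.961 + 3911 × 0.659 = 5004 + 2577 = 7581
Net migration: Band 1 + 380 → 2511; Band 2 − 150 → 4054; Band 3 + 280 → 4671; Band 4 + 310 → 2043; Band 5 + 90 → 2374; Band 6 − 90 → 7491
Giving 2511 / 4054 / 4671 / 2043 / 2374 / 7491.
[period 3]
Births: 4671 × 0.445 = 2079 ; 2043 × 0.537 = 1097 — total 3176
Band 2: 2511 × 0.964 = 2421
Band 3: 4054 × 0.95 = 3851
Band 4: 4671 × 0.963 = 4498
Band 5: 2043 × 0.922 = 1884
Band 6: 2374 × 0.961 + 7491 × 0.659 = 2281 + 4937 = 7218
Net migration: Band 1 + 380 → 3556; Band 2 − 150 → 2271; Band 3 + 280 → 4131; Band 4 + 310 → 4808; Band 5 + 90 → 1974; Band 6 − 90 → 7128
Giving 3556 / 2271 / 4131 / 4808 / 1974 / 7128.
[period 4]
Births: 4131 × 0.445 = 1838 ; 4808 × 0.537 = 2582 — total 4420
Band 2: 3556 × 0.964 = 3428
Band 3: 2271 × 0.95 = 2157
Band 4: 4131 × 0.963 = 3978
Band 5: 4808 × 0.922 = 4433
Band 6: 1974 × 0.961 + 7128 × 0.659 = 1897 + 4697 = 6594
Net migration: Band 1 + 380 → 4800; Band 2 − 150 → 3278; Band 3 + 280 → 2437; Band 4 + 310 → 4288; Band 5 + 90 → 4523; Band 6 − 90 → 6504
Giving 4800 / 3278 / 2437 / 4288 / 4523 / 6504.
Total: 19550 → 25830; change = 6280; percentage change = 32.1%

32.1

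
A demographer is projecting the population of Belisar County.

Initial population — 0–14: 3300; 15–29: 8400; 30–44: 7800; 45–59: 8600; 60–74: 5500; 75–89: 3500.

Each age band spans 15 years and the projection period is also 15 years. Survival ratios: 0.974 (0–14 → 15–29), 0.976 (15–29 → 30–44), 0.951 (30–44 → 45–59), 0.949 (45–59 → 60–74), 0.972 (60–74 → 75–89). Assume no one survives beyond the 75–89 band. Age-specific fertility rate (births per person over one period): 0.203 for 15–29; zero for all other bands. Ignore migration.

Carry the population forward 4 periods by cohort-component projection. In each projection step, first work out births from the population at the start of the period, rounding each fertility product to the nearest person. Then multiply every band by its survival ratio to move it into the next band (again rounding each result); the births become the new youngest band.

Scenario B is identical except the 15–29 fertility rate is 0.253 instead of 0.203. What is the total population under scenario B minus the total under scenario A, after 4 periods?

[period 1]
Births: 8400 × 0.203 = 1705
15–29: 3300 × 0.974 = 3214
30–44: 8400 × 0.976 = 8198
45–59: 7800 × 0.951 = 7418
60–74: 8600 × 0.949 = 8161
75–89: 5500 × 0.972 = 5346
Population now: 0–14=1705, 15–29=3214, 30–44=8198, 45–59=7418, 60–74=8161, 75–89=5346
[period 2]
Births: 3214 × 0.203 = 652
15–29: 1705 × 0.974 = 1661
30–44: 3214 × 0.976 = 3137
45–59: 8198 × 0.951 = 7796
60–74: 7418 × 0.949 = 7040
75–89: 8161 × 0.972 = 7932
Population now: 0–14=652, 15–29=1661, 30–44=3137, 45–59=7796, 60–74=7040, 75–89=7932
[period 3]
Births: 1661 × 0.203 = 337
15–29: 652 × 0.974 = 635
30–44: 1661 × 0.976 = 1621
45–59: 3137 × 0.951 = 2983
60–74: 7796 × 0.949 = 7398
75–89: 7040 × 0.972 = 6843
Population now: 0–14=337, 15–29=635, 30–44=1621, 45–59=2983, 60–74=7398, 75–89=6843
[period 4]
Births: 635 × 0.203 = 129
15–29: 337 × 0.974 = 328
30–44: 635 × 0.976 = 620
45–59: 1621 × 0.951 = 1542
60–74: 2983 × 0.949 = 2831
75–89: 7398 × 0.972 = 7191
Population now: 0–14=129, 15–29=328, 30–44=620, 45–59=1542, 60–74=2831, 75–89=7191
Scenario A total after 4 periods: 12641
Scenario B projection —
[period 1]
Births: 8400 × 0.253 = 2125
15–29: 3300 × 0.974 = 3214
30–44: 8400 × 0.976 = 8198
45–59: 7800 × 0.951 = 7418
60–74: 8600 × 0.949 = 8161
75–89: 5500 × 0.972 = 5346
Population now: 0–14=2125, 15–29=3214, 30–44=8198, 45–59=7418, 60–74=8161, 75–89=5346
[period 2]
Births: 3214 × 0.253 = 813
15–29: 2125 × 0.974 = 2070
30–44: 3214 × 0.976 = 3137
45–59: 8198 × 0.951 = 7796
60–74: 7418 × 0.949 = 7040
75–89: 8161 × 0.972 = 7932
Population now: 0–14=813, 15–29=2070, 30–44=3137, 45–59=7796, 60–74=7040, 75–89=7932
[period 3]
Births: 2070 × 0.253 = 524
15–29: 813 × 0.974 = 792
30–44: 2070 × 0.976 = 2020
45–59: 3137 × 0.951 = 2983
60–74: 7796 × 0.949 = 7398
75–89: 7040 × 0.972 = 6843
Population now: 0–14=524, 15–29=792, 30–44=2020, 45–59=2983, 60–74=7398, 75–89=6843
[period 4]
Births: 792 × 0.253 = 200
15–29: 524 × 0.974 = 510
30–44: 792 × 0.976 = 773
45–59: 2020 × 0.951 = 1921
60–74: 2983 × 0.949 = 2831
75–89: 7398 × 0.972 = 7191
Population now: 0–14=200, 15–29=510, 30–44=773, 45–59=1921, 60–74=2831, 75–89=7191
Scenario B total after 4 periods: 13426
Difference B − A = 13426 − 12641 = 785

785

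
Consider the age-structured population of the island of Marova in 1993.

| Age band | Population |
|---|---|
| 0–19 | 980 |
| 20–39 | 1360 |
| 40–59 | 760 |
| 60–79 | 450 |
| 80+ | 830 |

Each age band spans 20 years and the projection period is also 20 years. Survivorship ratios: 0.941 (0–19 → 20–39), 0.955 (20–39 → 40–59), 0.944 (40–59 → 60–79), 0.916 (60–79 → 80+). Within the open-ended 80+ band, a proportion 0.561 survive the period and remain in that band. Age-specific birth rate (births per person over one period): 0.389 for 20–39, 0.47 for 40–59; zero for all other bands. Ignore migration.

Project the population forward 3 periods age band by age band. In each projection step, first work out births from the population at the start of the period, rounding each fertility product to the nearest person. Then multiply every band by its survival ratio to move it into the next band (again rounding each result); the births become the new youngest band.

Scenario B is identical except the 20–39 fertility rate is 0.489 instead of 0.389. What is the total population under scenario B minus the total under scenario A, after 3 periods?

After projecting period 1:
Births: 1360 * 0.389 = 529 ; 760 * 0.47 = 357 → total 886
20–39: 980 * 0.941 = 922
40–59: 1360 * 0.955 = 1299
60–79: 760 * 0.944 = 717
80+: 450 * 0.916 + 830 * 0.561 = 412 + 466 = 878
End of period: [886, 922, 1299, 717, 878]
After projecting period 2:
Births: 922 * 0.389 = 359 ; 1299 * 0.47 = 611 → total 970
20–39: 886 * 0.941 = 834
40–59: 922 * 0.955 = 881
60–79: 1299 * 0.944 = 1226
80+: 717 * 0.916 + 878 * 0.561 = 657 + 493 = 1150
End of period: [970, 834, 881, 1226, 1150]
After projecting period 3:
Births: 834 * 0.389 = 324 ; 881 * 0.47 = 414 → total 738
20–39: 970 * 0.941 = 913
40–59: 834 * 0.955 = 796
60–79: 881 * 0.944 = 832
80+: 1226 * 0.916 + 1150 * 0.561 = 1123 + 645 = 1768
End of period: [738, 913, 796, 832, 1768]
Scenario A total after 3 periods: 5047
Scenario B projection —
After projecting period 1:
Births: 1360 * 0.489 = 665 ; 760 * 0.47 = 357 → total 1022
20–39: 980 * 0.941 = 922
40–59: 1360 * 0.955 = 1299
60–79: 760 * 0.944 = 717
80+: 450 * 0.916 + 830 * 0.561 = 412 + 466 = 878
End of period: [1022, 922, 1299, 717, 878]
After projecting period 2:
Births: 922 * 0.489 = 451 ; 1299 * 0.47 = 611 → total 1062
20–39: 1022 * 0.941 = 962
40–59: 922 * 0.955 = 881
60–79: 1299 * 0.944 = 1226
80+: 717 * 0.916 + 878 * 0.561 = 657 + 493 = 1150
End of period: [1062, 962, 881, 1226, 1150]
After projecting period 3:
Births: 962 * 0.489 = 470 ; 881 * 0.47 = 414 → total 884
20–39: 1062 * 0.941 = 999
40–59: 962 * 0.955 = 919
60–79: 881 * 0.944 = 832
80+: 1226 * 0.916 + 1150 * 0.561 = 1123 + 645 = 1768
End of period: [884, 999, 919, 832, 1768]
Scenario B total after 3 periods: 5402
Difference B − A = 5402 − 5047 = 355

355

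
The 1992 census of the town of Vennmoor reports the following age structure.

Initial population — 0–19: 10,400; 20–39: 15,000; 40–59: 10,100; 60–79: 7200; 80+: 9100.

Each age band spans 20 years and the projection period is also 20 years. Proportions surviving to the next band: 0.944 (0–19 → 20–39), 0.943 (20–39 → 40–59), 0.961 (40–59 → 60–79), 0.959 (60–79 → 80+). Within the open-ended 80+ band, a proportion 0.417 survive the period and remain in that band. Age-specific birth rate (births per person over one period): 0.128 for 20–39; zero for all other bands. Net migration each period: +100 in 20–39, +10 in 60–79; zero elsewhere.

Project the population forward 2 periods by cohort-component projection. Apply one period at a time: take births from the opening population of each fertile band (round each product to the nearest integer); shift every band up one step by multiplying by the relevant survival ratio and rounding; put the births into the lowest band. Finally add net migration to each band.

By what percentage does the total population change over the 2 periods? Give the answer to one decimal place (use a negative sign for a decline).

-22.9

Let group 1 be 0–19 through group 5 = 80+.
After projecting period 1:
Births: 15000 × 0.128 = 1920
Group 2: 10400 × 0.944 = 9818
Group 3: 15000 × 0.943 = 14145
Group 4: 10100 × 0.961 = 9706
Group 5: 7200 × 0.959 + 9100 × 0.417 = 6905 + 3795 = 10700
Net migration: Group 2 + 100 → 9918; Group 4 + 10 → 9716
End of period: [1920, 9918, 14145, 9716, 10700]
After projecting period 2:
Births: 9918 × 0.128 = 1270
Group 2: 1920 × 0.944 = 1812
Group 3: 9918 × 0.943 = 9353
Group 4: 14145 × 0.961 = 13593
Group 5: 9716 × 0.959 + 10700 × 0.417 = 9318 + 4462 = 13780
Net migration: Group 2 + 100 → 1912; Group 4 + 10 → 13603
End of period: [1270, 1912, 9353, 13603, 13780]
Total: 51800 → 39918; change = -11882; percentage change = -22.9%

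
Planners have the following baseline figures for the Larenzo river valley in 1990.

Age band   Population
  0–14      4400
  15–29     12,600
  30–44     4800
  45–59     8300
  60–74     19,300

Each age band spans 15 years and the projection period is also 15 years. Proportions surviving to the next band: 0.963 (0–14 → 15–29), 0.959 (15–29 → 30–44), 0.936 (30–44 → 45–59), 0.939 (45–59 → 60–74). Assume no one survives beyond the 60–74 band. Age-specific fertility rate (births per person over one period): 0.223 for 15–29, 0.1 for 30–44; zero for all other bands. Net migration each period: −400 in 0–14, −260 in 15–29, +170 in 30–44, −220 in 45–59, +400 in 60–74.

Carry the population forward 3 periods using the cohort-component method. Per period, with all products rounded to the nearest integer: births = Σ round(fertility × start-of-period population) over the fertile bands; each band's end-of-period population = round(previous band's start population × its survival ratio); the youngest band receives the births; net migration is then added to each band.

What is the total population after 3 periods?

19012

Let group 1 be 0–14 through group 5 = 60–74.
Period 1.
Births: 12600 * 0.223 = 2810, 4800 * 0.1 = 480 — total 3290
Group 2: 4400 * 0.963 = 4237
Group 3: 12600 * 0.959 = 12083
Group 4: 4800 * 0.936 = 4493
Group 5: 8300 * 0.939 = 7794
Net migration: Group 1 − 400 → 2890; Group 2 − 260 → 3977; Group 3 + 170 → 12253; Group 4 − 220 → 4273; Group 5 + 400 → 8194
Population now: 0–14=2890, 15–29=3977, 30–44=12253, 45–59=4273, 60–74=8194
Period 2.
Births: 3977 * 0.223 = 887, 12253 * 0.1 = 1225 — total 2112
Group 2: 2890 * 0.963 = 2783
Group 3: 3977 * 0.959 = 3814
Group 4: 12253 * 0.936 = 11469
Group 5: 4273 * 0.939 = 4012
Net migration: Group 1 − 400 → 1712; Group 2 − 260 → 2523; Group 3 + 170 → 3984; Group 4 − 220 → 11249; Group 5 + 400 → 4412
Population now: 0–14=1712, 15–29=2523, 30–44=3984, 45–59=11249, 60–74=4412
Period 3.
Births: 2523 * 0.223 = 563, 3984 * 0.1 = 398 — total 961
Group 2: 1712 * 0.963 = 1649
Group 3: 2523 * 0.959 = 2420
Group 4: 3984 * 0.936 = 3729
Group 5: 11249 * 0.939 = 10563
Net migration: Group 1 − 400 → 561; Group 2 − 260 → 1389; Group 3 + 170 → 2590; Group 4 − 220 → 3509; Group 5 + 400 → 10963
Population now: 0–14=561, 15–29=1389, 30–44=2590, 45–59=3509, 60–74=10963
Total after period 3: 561 + 1389 + 2590 + 3509 + 10963 = 19012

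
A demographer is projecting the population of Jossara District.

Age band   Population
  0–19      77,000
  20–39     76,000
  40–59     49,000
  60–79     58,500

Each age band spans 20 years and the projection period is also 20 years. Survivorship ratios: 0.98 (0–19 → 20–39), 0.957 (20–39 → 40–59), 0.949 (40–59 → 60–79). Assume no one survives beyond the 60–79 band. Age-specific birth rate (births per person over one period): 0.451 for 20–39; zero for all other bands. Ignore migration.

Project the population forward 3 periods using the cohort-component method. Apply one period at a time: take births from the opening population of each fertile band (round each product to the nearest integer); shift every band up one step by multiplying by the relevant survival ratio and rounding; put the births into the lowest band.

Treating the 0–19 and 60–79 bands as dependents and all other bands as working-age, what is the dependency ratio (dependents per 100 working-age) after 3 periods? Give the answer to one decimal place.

127.8

[period 1]
Births: 76000 * 0.451 = 34276
20–39: 77000 * 0.98 = 75460
40–59: 76000 * 0.957 = 72732
60–79: 49000 * 0.949 = 46501
Giving 34276 / 75460 / 72732 / 46501.
[period 2]
Births: 75460 * 0.451 = 34032
20–39: 34276 * 0.98 = 33590
40–59: 75460 * 0.957 = 72215
60–79: 72732 * 0.949 = 69023
Giving 34032 / 33590 / 72215 / 69023.
[period 3]
Births: 33590 * 0.451 = 15149
20–39: 34032 * 0.98 = 33351
40–59: 33590 * 0.957 = 32146
60–79: 72215 * 0.949 = 68532
Giving 15149 / 33351 / 32146 / 68532.
Dependents (band 0–19 + band 60–79) = 15149 + 68532 = 83681; working-age = 65497; ratio = 83681/65497 × 100 = 127.8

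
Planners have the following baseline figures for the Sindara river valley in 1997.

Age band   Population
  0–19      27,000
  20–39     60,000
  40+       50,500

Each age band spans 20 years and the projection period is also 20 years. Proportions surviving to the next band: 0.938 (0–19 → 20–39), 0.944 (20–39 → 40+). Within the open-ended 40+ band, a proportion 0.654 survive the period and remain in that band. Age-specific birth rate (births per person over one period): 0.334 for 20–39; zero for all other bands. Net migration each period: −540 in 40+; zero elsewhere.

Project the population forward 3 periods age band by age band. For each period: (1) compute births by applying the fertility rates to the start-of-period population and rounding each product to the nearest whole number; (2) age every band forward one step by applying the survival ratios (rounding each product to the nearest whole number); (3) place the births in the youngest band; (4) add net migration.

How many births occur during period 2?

8459

[period 1]
Births: 60000 × 0.334 = 20040
20–39: 27000 × 0.938 = 25326
40+: 60000 × 0.944 + 50500 × 0.654 = 56640 + 33027 = 89667
Net migration: 40+ − 540 → 89127
Giving 20040 / 25326 / 89127.
[period 2]
Births: 25326 × 0.334 = 8459
20–39: 20040 × 0.938 = 18798
40+: 25326 × 0.944 + 89127 × 0.654 = 23908 + 58289 = 82197
Net migration: 40+ − 540 → 81657
Giving 8459 / 18798 / 81657.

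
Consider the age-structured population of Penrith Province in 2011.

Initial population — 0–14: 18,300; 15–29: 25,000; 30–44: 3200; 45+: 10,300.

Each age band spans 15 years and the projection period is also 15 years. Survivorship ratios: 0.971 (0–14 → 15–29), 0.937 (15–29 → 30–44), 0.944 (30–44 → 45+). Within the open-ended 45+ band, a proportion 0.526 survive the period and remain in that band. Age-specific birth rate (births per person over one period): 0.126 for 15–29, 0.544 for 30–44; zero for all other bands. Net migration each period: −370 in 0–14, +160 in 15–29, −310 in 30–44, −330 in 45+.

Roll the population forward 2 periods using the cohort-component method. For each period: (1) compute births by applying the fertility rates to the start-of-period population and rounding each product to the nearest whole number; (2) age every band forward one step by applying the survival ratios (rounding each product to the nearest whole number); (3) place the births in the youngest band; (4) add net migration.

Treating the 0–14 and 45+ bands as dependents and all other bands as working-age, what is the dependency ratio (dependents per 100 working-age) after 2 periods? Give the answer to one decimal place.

191.2

(Bands numbered youngest = 1 to oldest = 4.)
Period 1.
Births: 25000 * 0.126 = 3150, 3200 * 0.544 = 1741 — total 4891
Band 2: 18300 * 0.971 = 17769
Band 3: 25000 * 0.937 = 23425
Band 4: 3200 * 0.944 + 10300 * 0.526 = 3021 + 5418 = 8439
Net migration: Band 1 − 370 → 4521; Band 2 + 160 → 17929; Band 3 − 310 → 23115; Band 4 − 330 → 8109
Population now: 0–14=4521, 15–29=17929, 30–44=23115, 45+=8109
Period 2.
Births: 17929 * 0.126 = 2259, 23115 * 0.544 = 12575 — total 14834
Band 2: 4521 * 0.971 = 4390
Band 3: 17929 * 0.937 = 16799
Band 4: 23115 * 0.944 + 8109 * 0.526 = 21821 + 4265 = 26086
Net migration: Band 1 − 370 → 14464; Band 2 + 160 → 4550; Band 3 − 310 → 16489; Band 4 − 330 → 25756
Population now: 0–14=14464, 15–29=4550, 30–44=16489, 45+=25756
Dependents (band 0–14 + band 45+) = 14464 + 25756 = 40220; working-age = 21039; ratio = 40220/21039 × 100 = 191.2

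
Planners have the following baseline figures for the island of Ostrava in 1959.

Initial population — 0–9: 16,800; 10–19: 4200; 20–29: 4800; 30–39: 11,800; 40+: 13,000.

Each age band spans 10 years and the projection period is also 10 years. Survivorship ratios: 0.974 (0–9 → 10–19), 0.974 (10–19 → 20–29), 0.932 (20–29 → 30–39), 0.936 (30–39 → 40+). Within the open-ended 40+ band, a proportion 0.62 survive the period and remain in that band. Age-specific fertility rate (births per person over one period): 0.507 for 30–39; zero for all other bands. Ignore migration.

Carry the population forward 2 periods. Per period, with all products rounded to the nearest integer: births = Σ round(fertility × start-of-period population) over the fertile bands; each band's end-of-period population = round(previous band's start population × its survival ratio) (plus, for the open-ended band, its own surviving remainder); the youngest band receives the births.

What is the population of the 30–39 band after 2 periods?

3813

(Bands numbered youngest = 1 to oldest = 5.)
After projecting period 1:
Births: 11800 × 0.507 = 5983
Band 2: 16800 × 0.974 = 16363
Band 3: 4200 × 0.974 = 4091
Band 4: 4800 × 0.932 = 4474
Band 5: 11800 × 0.936 + 13000 × 0.62 = 11045 + 8060 = 19105
→ [5983, 16363, 4091, 4474, 19105]
After projecting period 2:
Births: 4474 × 0.507 = 2268
Band 2: 5983 × 0.974 = 5827
Band 3: 16363 × 0.974 = 15938
Band 4: 4091 × 0.932 = 3813
Band 5: 4474 × 0.936 + 19105 × 0.62 = 4188 + 11845 = 16033
→ [2268, 5827, 15938, 3813, 16033]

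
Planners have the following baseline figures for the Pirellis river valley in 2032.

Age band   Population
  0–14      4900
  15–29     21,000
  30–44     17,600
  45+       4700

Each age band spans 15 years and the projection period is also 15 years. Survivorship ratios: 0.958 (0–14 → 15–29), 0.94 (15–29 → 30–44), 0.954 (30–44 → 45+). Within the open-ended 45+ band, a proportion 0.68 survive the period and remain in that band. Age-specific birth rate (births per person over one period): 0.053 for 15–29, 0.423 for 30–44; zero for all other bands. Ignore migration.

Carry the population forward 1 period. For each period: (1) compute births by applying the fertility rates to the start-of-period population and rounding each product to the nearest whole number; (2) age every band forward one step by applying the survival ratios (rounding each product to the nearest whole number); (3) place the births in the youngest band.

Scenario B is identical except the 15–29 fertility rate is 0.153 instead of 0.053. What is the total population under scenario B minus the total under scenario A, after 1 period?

(Groups numbered youngest = 1 to oldest = 4.)
[period 1]
Births: 21000 × 0.053 = 1113  |  17600 × 0.423 = 7445 ⇒ total 8558
Group 2: 4900 × 0.958 = 4694
Group 3: 21000 × 0.94 = 19740
Group 4: 17600 × 0.954 + 4700 × 0.68 = 16790 + 3196 = 19986
End of period: [8558, 4694, 19740, 19986]
Scenario A total after 1 period: 52978
Scenario B projection —
[period 1]
Births: 21000 × 0.153 = 3213  |  17600 × 0.423 = 7445 ⇒ total 10658
Group 2: 4900 × 0.958 = 4694
Group 3: 21000 × 0.94 = 19740
Group 4: 17600 × 0.954 + 4700 × 0.68 = 16790 + 3196 = 19986
End of period: [10658, 4694, 19740, 19986]
Scenario B total after 1 period: 55078
Difference B − A = 55078 − 52978 = 2100

2100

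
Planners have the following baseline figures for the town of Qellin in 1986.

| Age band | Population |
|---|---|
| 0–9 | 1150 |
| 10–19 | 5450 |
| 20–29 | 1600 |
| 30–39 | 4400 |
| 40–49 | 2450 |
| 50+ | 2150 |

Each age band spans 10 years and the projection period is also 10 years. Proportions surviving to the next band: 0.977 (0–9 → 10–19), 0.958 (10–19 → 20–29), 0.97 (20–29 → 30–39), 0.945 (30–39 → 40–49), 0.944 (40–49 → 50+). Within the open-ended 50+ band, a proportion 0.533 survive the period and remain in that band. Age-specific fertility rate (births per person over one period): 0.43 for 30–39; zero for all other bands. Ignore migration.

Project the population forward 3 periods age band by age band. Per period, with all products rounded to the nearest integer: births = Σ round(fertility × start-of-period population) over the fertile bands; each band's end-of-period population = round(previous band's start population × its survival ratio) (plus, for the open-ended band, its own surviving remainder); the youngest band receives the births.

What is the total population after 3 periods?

Call the bands 1 to 6, youngest first.
Period 1:
Births: 4400 * 0.43 = 1892
Band 2: 1150 * 0.977 = 1124
Band 3: 5450 * 0.958 = 5221
Band 4: 1600 * 0.97 = 1552
Band 5: 4400 * 0.945 = 4158
Band 6: 2450 * 0.944 + 2150 * 0.533 = 2313 + 1146 = 3459
Giving 1892 / 1124 / 5221 / 1552 / 4158 / 3459.
Period 2:
Births: 1552 * 0.43 = 667
Band 2: 1892 * 0.977 = 1848
Band 3: 1124 * 0.958 = 1077
Band 4: 5221 * 0.97 = 5064
Band 5: 1552 * 0.945 = 1467
Band 6: 4158 * 0.944 + 3459 * 0.533 = 3925 + 1844 = 5769
Giving 667 / 1848 / 1077 / 5064 / 1467 / 5769.
Period 3:
Births: 5064 * 0.43 = 2178
Band 2: 667 * 0.977 = 652
Band 3: 1848 * 0.958 = 1770
Band 4: 1077 * 0.97 = 1045
Band 5: 5064 * 0.945 = 4785
Band 6: 1467 * 0.944 + 5769 * 0.533 = 1385 + 3075 = 4460
Giving 2178 / 652 / 1770 / 1045 / 4785 / 4460.
Total after period 3: 2178 + 652 + 1770 + 1045 + 4785 + 4460 = 14890

14890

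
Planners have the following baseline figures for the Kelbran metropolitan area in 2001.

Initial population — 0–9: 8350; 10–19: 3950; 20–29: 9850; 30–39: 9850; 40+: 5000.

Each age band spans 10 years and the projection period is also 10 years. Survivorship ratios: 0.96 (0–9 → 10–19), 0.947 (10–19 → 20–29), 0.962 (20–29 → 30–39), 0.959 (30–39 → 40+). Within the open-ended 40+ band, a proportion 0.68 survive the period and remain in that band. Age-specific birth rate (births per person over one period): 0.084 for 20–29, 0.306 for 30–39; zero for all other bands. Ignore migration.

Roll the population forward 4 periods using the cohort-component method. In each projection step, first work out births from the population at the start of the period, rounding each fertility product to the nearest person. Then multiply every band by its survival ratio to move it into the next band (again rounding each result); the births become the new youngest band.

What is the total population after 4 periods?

28069

Call the bands 1 to 5, youngest first.
[period 1]
Births: 9850 × 0.084 = 827 ; 9850 × 0.306 = 3014 — total 3841
Band 2: 8350 × 0.96 = 8016
Band 3: 3950 × 0.947 = 3741
Band 4: 9850 × 0.962 = 9476
Band 5: 9850 × 0.959 + 5000 × 0.68 = 9446 + 3400 = 12846
Giving 3841 / 8016 / 3741 / 9476 / 12846.
[period 2]
Births: 3741 × 0.084 = 314 ; 9476 × 0.306 = 2900 — total 3214
Band 2: 3841 × 0.96 = 3687
Band 3: 8016 × 0.947 = 7591
Band 4: 3741 × 0.962 = 3599
Band 5: 9476 × 0.959 + 12846 × 0.68 = 9087 + 8735 = 17822
Giving 3214 / 3687 / 7591 / 3599 / 17822.
[period 3]
Births: 7591 × 0.084 = 638 ; 3599 × 0.306 = 1101 — total 1739
Band 2: 3214 × 0.96 = 3085
Band 3: 3687 × 0.947 = 3492
Band 4: 7591 × 0.962 = 7303
Band 5: 3599 × 0.959 + 17822 × 0.68 = 3451 + 12119 = 15570
Giving 1739 / 3085 / 3492 / 7303 / 15570.
[period 4]
Births: 3492 × 0.084 = 293 ; 7303 × 0.306 = 2235 — total 2528
Band 2: 1739 × 0.96 = 1669
Band 3: 3085 × 0.947 = 2921
Band 4: 3492 × 0.962 = 3359
Band 5: 7303 × 0.959 + 15570 × 0.68 = 7004 + 10588 = 17592
Giving 2528 / 1669 / 2921 / 3359 / 17592.
Total after period 4: 2528 + 1669 + 2921 + 3359 + 17592 = 28069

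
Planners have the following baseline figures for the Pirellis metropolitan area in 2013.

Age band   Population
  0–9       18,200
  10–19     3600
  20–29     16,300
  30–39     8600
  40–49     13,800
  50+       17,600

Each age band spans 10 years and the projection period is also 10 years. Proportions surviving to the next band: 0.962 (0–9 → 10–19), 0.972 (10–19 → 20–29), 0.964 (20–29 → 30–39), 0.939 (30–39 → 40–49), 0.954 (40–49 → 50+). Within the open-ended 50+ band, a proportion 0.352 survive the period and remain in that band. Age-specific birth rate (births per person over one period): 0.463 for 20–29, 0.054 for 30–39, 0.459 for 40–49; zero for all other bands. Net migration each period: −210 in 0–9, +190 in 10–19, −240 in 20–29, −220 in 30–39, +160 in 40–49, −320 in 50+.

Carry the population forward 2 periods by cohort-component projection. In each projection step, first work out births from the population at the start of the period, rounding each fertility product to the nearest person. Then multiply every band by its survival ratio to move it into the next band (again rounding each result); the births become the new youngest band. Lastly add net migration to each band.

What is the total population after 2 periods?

68534

Call the groups 1 to 6, youngest first.
Period 1.
Births: 16300 × 0.463 = 7547  |  8600 × 0.054 = 464  |  13800 × 0.459 = 6334 ⇒ total 14345
Group 2: 18200 × 0.962 = 17508
Group 3: 3600 × 0.972 = 3499
Group 4: 16300 × 0.964 = 15713
Group 5: 8600 × 0.939 = 8075
Group 6: 13800 × 0.954 + 17600 × 0.352 = 13165 + 6195 = 19360
Net migration: Group 1 − 210 → 14135; Group 2 + 190 → 17698; Group 3 − 240 → 3259; Group 4 − 220 → 15493; Group 5 + 160 → 8235; Group 6 − 320 → 19040
End of period: [14135, 17698, 3259, 15493, 8235, 19040]
Period 2.
Births: 3259 × 0.463 = 1509  |  15493 × 0.054 = 837  |  8235 × 0.459 = 3780 ⇒ total 6126
Group 2: 14135 × 0.962 = 13598
Group 3: 17698 × 0.972 = 17202
Group 4: 3259 × 0.964 = 3142
Group 5: 15493 × 0.939 = 14548
Group 6: 8235 × 0.954 + 19040 × 0.352 = 7856 + 6702 = 14558
Net migration: Group 1 − 210 → 5916; Group 2 + 190 → 13788; Group 3 − 240 → 16962; Group 4 − 220 → 2922; Group 5 + 160 → 14708; Group 6 − 320 → 14238
End of period: [5916, 13788, 16962, 2922, 14708, 14238]
Total after period 2: 5916 + 13788 + 16962 + 2922 + 14708 + 14238 = 68534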